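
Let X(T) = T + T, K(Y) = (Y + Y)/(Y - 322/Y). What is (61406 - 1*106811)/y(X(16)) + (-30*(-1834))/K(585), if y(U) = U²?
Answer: 641063389373/23362560 ≈ 27440.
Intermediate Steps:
K(Y) = 2*Y/(Y - 322/Y) (K(Y) = (2*Y)/(Y - 322/Y) = 2*Y/(Y - 322/Y))
X(T) = 2*T
(61406 - 1*106811)/y(X(16)) + (-30*(-1834))/K(585) = (61406 - 1*106811)/((2*16)²) + (-30*(-1834))/((2*585²/(-322 + 585²))) = (61406 - 106811)/(32²) + 55020/((2*342225/(-322 + 342225))) = -45405/1024 + 55020/((2*342225/341903)) = -45405*1/1024 + 55020/((2*342225*(1/341903))) = -45405/1024 + 55020/(684450/341903) = -45405/1024 + 55020*(341903/684450) = -45405/1024 + 627050102/22815 = 641063389373/23362560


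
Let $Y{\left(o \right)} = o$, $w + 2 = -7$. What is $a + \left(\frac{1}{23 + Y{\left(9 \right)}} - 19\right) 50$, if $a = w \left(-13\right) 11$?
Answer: $\frac{5417}{16} \approx 338.56$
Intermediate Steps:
$w = -9$ ($w = -2 - 7 = -9$)
$a = 1287$ ($a = \left(-9\right) \left(-13\right) 11 = 117 \cdot 11 = 1287$)
$a + \left(\frac{1}{23 + Y{\left(9 \right)}} - 19\right) 50 = 1287 + \left(\frac{1}{23 + 9} - 19\right) 50 = 1287 + \left(\frac{1}{32} - 19\right) 50 = 1287 - \frac{15175}{16} = \frac{5417}{16}$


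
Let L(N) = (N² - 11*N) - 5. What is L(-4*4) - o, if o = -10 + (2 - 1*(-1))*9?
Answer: 410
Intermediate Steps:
L(N) = -5 + N² - 11*N
o = 17 (o = -10 + (2 + 1)*9 = -10 + 3*9 = -10 + 27 = 17)
L(-4*4) - o = (-5 + (-4*4)² - (-44)*4) - 1*17 = (-5 + (-16)² - 11*(-16)) - 17 = (-5 + 256 + 176) - 17 = 427 - 17 = 410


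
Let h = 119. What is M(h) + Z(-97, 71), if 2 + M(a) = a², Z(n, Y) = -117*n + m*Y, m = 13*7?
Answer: 31969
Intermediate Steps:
m = 91
Z(n, Y) = -117*n + 91*Y
M(a) = -2 + a²
M(h) + Z(-97, 71) = (-2 + 119²) + (-117*(-97) + 91*71) = (-2 + 14161) + (11349 + 6461) = 14159 + 17810 = 31969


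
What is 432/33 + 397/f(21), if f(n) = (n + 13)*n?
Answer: 107183/7854 ≈ 13.647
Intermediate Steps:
f(n) = n*(13 + n) (f(n) = (13 + n)*n = n*(13 + n))
432/33 + 397/f(21) = 432/33 + 397/((21*(13 + 21))) = 432*(1/33) + 397/((21*34)) = 144/11 + 397/714 = 107183/7854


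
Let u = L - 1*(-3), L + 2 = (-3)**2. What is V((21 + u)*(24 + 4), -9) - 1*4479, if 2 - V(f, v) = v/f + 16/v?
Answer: -34960355/7812 ≈ -4475.2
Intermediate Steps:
L = 7 (L = -2 + (-3)**2 = -2 + 9 = 7)
u = 10 (u = 7 - 1*(-3) = 7 + 3 = 10)
V(f, v) = 2 - 16/v - v/f (V(f, v) = 2 - (v/f + 16/v) = 2 - (16/v + v/f) = 2 + (-16/v - v/f) = 2 - 16/v - v/f)
V((21 + u)*(24 + 4), -9) - 1*4479 = (2 - 16/(-9) - 1*(-9)/(21 + 10)*(24 + 4)) - 1*4479 = (2 - 16*(-1/9) - 1*(-9)/31*28) - 4479 = (2 + 16/9 - 1*(-9)/868) - 4479 = (2 + 16/9 - 1*(-9)*1/868) - 4479 = (2 + 16/9 + 9/868) - 4479 = 29593/7812 - 4479 = -34960355/7812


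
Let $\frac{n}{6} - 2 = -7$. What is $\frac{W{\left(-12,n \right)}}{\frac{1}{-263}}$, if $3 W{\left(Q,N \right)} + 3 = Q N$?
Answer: $-31297$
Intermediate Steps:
$n = -30$ ($n = 12 + 6 \left(-7\right) = 12 - 42 = -30$)
$W{\left(Q,N \right)} = -1 + \frac{N Q}{3}$ ($W{\left(Q,N \right)} = -1 + \frac{Q N}{3} = -1 + \frac{N Q}{3}$)
$\frac{W{\left(-12,n \right)}}{\frac{1}{-263}} = \frac{-1 + \frac{1}{3} \left(-30\right) \left(-12\right)}{\frac{1}{-263}} = \frac{-1 + 120}{- \frac{1}{263}} = 119 \left(-263\right) = -31297$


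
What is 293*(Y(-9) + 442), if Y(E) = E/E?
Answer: 129799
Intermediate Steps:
Y(E) = 1
293*(Y(-9) + 442) = 293*(1 + 442) = 293*443 = 129799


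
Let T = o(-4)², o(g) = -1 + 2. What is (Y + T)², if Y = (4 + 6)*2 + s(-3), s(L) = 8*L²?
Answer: 8649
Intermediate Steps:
o(g) = 1
Y = 92 (Y = (4 + 6)*2 + 8*(-3)² = 10*2 + 8*9 = 20 + 72 = 92)
T = 1 (T = 1² = 1)
(Y + T)² = (92 + 1)² = 93² = 8649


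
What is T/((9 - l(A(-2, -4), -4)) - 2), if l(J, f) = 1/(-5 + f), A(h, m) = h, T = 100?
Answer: 225/16 ≈ 14.063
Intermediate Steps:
T/((9 - l(A(-2, -4), -4)) - 2) = 100/((9 - 1/(-5 - 4)) - 2) = 100/((9 - 1/(-9)) - 2) = 100/((9 - 1*(-⅑)) - 2) = 100/((9 + ⅑) - 2) = 100/(82/9 - 2) = 100/(64/9) = 100*(9/64) = 225/16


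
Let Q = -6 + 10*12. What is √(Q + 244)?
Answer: √358 ≈ 18.921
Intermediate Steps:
Q = 114 (Q = -6 + 120 = 114)
√(Q + 244) = √(114 + 244) = √358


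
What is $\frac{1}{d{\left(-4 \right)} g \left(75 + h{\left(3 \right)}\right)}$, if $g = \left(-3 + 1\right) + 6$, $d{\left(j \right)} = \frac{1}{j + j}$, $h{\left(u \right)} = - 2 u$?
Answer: $- \frac{2}{69} \approx -0.028986$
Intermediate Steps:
$d{\left(j \right)} = \frac{1}{2 j}$
$g = 4$ ($g = -2 + 6 = 4$)
$\frac{1}{d{\left(-4 \right)} g \left(75 + h{\left(3 \right)}\right)} = \frac{1}{\frac{1}{2 \left(-4\right)} 4 \left(75 - 6\right)} = \frac{1}{\frac{1}{2} \left(- \frac{1}{4}\right) 4 \left(75 - 6\right)} = \frac{1}{\left(- \frac{1}{8}\right) 4 \cdot 69} = \frac{1}{\left(- \frac{1}{2}\right) 69} = \frac{1}{- \frac{69}{2}} = - \frac{2}{69}$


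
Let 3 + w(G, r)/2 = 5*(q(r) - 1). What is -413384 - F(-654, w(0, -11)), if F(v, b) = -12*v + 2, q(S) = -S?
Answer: -421234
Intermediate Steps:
w(G, r) = -16 - 10*r (w(G, r) = -6 + 2*(5*(-r - 1)) = -6 + 2*(5*(-1 - r)) = -6 + 2*(-5 - 5*r) = -6 + (-10 - 10*r) = -16 - 10*r)
F(v, b) = 2 - 12*v
-413384 - F(-654, w(0, -11)) = -413384 - (2 - 12*(-654)) = -413384 - (2 + 7848) = -413384 - 1*7850 = -413384 - 7850 = -421234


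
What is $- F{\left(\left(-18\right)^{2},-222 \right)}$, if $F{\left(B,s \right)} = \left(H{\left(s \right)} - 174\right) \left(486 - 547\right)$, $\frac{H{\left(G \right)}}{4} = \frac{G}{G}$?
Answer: $-10370$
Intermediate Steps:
$H{\left(G \right)} = 4$ ($H{\left(G \right)} = 4 \frac{G}{G} = 4 \cdot 1 = 4$)
$F{\left(B,s \right)} = 10370$ ($F{\left(B,s \right)} = \left(4 - 174\right) \left(486 - 547\right) = \left(-170\right) \left(-61\right) = 10370$)
$- F{\left(\left(-18\right)^{2},-222 \right)} = \left(-1\right) 10370 = -10370$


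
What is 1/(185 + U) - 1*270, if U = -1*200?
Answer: -4051/15 ≈ -270.07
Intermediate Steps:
U = -200
1/(185 + U) - 1*270 = 1/(185 - 200) - 1*270 = 1/(-15) - 270 = -1/15 - 270 = -4051/15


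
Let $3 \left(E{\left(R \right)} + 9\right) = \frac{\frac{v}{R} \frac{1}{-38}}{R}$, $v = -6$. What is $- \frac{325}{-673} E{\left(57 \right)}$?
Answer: $- \frac{180562850}{41544963} \approx -4.3462$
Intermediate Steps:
$E{\left(R \right)} = -9 + \frac{1}{19 R^{2}}$ ($E{\left(R \right)} = -9 + \frac{\frac{\left(-6\right) \frac{1}{R}}{-38} \frac{1}{R}}{3} = -9 + \frac{- \frac{6}{R} \left(- \frac{1}{38}\right) \frac{1}{R}}{3} = -9 + \frac{\frac{3}{19 R} \frac{1}{R}}{3} = -9 + \frac{\frac{3}{19} \frac{1}{R^{2}}}{3} = -9 + \frac{1}{19 R^{2}}$)
$- \frac{325}{-673} E{\left(57 \right)} = - \frac{325}{-673} \left(-9 + \frac{1}{19 \cdot 3249}\right) = \left(-325\right) \left(- \frac{1}{673}\right) \left(-9 + \frac{1}{19} \cdot \frac{1}{3249}\right) = \frac{325 \left(-9 + \frac{1}{61731}\right)}{673} = \frac{325}{673} \left(- \frac{555578}{61731}\right) = - \frac{180562850}{41544963}$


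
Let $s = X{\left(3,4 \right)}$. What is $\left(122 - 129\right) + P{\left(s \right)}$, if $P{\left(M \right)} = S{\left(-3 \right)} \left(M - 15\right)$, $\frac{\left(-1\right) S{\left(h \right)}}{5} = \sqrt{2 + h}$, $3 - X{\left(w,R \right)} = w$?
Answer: $-7 + 75 i \approx -7.0 + 75.0 i$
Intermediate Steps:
$X{\left(w,R \right)} = 3 - w$
$s = 0$ ($s = 3 - 3 = 0$)
$S{\left(h \right)} = - 5 \sqrt{2 + h}$
$P{\left(M \right)} = - 5 i \left(-15 + M\right)$ ($P{\left(M \right)} = - 5 \sqrt{2 - 3} \left(M - 15\right) = - 5 \sqrt{-1} \left(-15 + M\right) = - 5 i \left(-15 + M\right)$)
$\left(122 - 129\right) + P{\left(s \right)} = \left(122 - 129\right) + 5 i \left(15 - 0\right) = \left(122 - 129\right) + 5 i \left(15 + 0\right) = -7 + 5 i 15 = -7 + 75 i$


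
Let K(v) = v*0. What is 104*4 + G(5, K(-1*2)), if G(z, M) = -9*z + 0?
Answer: 371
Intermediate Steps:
K(v) = 0
G(z, M) = -9*z
104*4 + G(5, K(-1*2)) = 104*4 - 9*5 = 416 - 45 = 371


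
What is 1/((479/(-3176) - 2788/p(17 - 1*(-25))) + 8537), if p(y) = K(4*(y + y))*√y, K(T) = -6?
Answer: 16274977640712/138927228861320653 - 21091866816*√42/138927228861320653 ≈ 0.00011616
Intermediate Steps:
p(y) = -6*√y
1/((479/(-3176) - 2788/p(17 - 1*(-25))) + 8537) = 1/((479/(-3176) - 2788*(-1/(6*√(17 - 1*(-25))))) + 8537) = 1/((479*(-1/3176) - 2788*(-1/(6*√(17 + 25)))) + 8537) = 1/((-479/3176 - 2788*(-√42/252)) + 8537) = 1/((-479/3176 - (-697)*√42/63) + 8537) = 1/((-479/3176 + 697*√42/63) + 8537) = 1/(27113033/3176 + 697*√42/63)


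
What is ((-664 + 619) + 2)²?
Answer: 1849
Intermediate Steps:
((-664 + 619) + 2)² = (-45 + 2)² = (-43)² = 1849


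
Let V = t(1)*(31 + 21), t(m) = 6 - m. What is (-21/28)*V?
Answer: -195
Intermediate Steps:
V = 260 (V = (6 - 1*1)*(31 + 21) = (6 - 1)*52 = 5*52 = 260)
(-21/28)*V = -21/28*260 = -21*1/28*260 = -3/4*260 = -195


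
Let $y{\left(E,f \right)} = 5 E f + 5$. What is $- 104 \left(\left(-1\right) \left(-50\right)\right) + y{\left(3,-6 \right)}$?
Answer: $-5285$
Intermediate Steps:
$y{\left(E,f \right)} = 5 + 5 E f$ ($y{\left(E,f \right)} = 5 E f + 5 = 5 + 5 E f$)
$- 104 \left(\left(-1\right) \left(-50\right)\right) + y{\left(3,-6 \right)} = - 104 \left(\left(-1\right) \left(-50\right)\right) + \left(5 + 5 \cdot 3 \left(-6\right)\right) = \left(-104\right) 50 + \left(5 - 90\right) = -5200 - 85 = -5285$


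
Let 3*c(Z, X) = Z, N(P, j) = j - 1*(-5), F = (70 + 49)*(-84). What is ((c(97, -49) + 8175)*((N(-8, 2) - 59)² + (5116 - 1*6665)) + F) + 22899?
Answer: 9492373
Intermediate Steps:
F = -9996 (F = 119*(-84) = -9996)
N(P, j) = 5 + j (N(P, j) = j + 5 = 5 + j)
c(Z, X) = Z/3
((c(97, -49) + 8175)*((N(-8, 2) - 59)² + (5116 - 1*6665)) + F) + 22899 = (((⅓)*97 + 8175)*(((5 + 2) - 59)² + (5116 - 1*6665)) - 9996) + 22899 = ((97/3 + 8175)*((7 - 59)² + (5116 - 6665)) - 9996) + 22899 = (24622*((-52)² - 1549)/3 - 9996) + 22899 = (24622*(2704 - 1549)/3 - 9996) + 22899 = ((24622/3)*1155 - 9996) + 22899 = (9479470 - 9996) + 22899 = 9469474 + 22899 = 9492373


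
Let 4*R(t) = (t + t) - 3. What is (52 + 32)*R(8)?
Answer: 273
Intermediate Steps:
R(t) = -3/4 + t/2 (R(t) = ((t + t) - 3)/4 = (2*t - 3)/4 = (-3 + 2*t)/4 = -3/4 + t/2)
(52 + 32)*R(8) = (52 + 32)*(-3/4 + (1/2)*8) = 84*(-3/4 + 4) = 84*(13/4) = 273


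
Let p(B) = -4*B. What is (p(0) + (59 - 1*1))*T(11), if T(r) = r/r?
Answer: 58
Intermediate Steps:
T(r) = 1
(p(0) + (59 - 1*1))*T(11) = (-4*0 + (59 - 1*1))*1 = (0 + (59 - 1))*1 = (0 + 58)*1 = 58*1 = 58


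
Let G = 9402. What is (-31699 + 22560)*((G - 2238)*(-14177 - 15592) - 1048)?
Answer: 1949039472796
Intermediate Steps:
(-31699 + 22560)*((G - 2238)*(-14177 - 15592) - 1048) = (-31699 + 22560)*((9402 - 2238)*(-14177 - 15592) - 1048) = -9139*(7164*(-29769) - 1048) = -9139*(-213265116 - 1048) = -9139*(-213266164) = 1949039472796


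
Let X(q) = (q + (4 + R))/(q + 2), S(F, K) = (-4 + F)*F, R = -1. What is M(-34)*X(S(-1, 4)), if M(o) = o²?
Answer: 9248/7 ≈ 1321.1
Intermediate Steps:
S(F, K) = F*(-4 + F)
X(q) = (3 + q)/(2 + q) (X(q) = (q + (4 - 1))/(q + 2) = (q + 3)/(2 + q) = (3 + q)/(2 + q))
M(-34)*X(S(-1, 4)) = (-34)²*((3 - (-4 - 1))/(2 - (-4 - 1))) = 1156*((3 - 1*(-5))/(2 - 1*(-5))) = 1156*((3 + 5)/(2 + 5)) = 1156*(8/7) = 9248/7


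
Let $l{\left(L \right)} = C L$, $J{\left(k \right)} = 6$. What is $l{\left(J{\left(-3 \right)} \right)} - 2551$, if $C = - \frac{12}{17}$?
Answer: $- \frac{43439}{17} \approx -2555.2$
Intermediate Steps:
$C = - \frac{12}{17}$ ($C = \left(-12\right) \frac{1}{17} = - \frac{12}{17} \approx -0.70588$)
$l{\left(L \right)} = - \frac{12 L}{17}$
$l{\left(J{\left(-3 \right)} \right)} - 2551 = \left(- \frac{12}{17}\right) 6 - 2551 = - \frac{72}{17} - 2551 = - \frac{43439}{17}$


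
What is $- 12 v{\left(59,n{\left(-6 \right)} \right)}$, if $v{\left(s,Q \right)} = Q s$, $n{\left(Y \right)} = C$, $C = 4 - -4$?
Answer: $-5664$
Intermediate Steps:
$C = 8$ ($C = 4 + 4 = 8$)
$n{\left(Y \right)} = 8$
$- 12 v{\left(59,n{\left(-6 \right)} \right)} = - 12 \cdot 8 \cdot 59 = \left(-12\right) 472 = -5664$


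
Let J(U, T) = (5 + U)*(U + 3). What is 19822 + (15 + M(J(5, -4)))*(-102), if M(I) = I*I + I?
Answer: -642668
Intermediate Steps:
J(U, T) = (3 + U)*(5 + U) (J(U, T) = (5 + U)*(3 + U) = (3 + U)*(5 + U))
M(I) = I + I**2 (M(I) = I**2 + I = I + I**2)
19822 + (15 + M(J(5, -4)))*(-102) = 19822 + (15 + (15 + 5**2 + 8*5)*(1 + (15 + 5**2 + 8*5)))*(-102) = 19822 + (15 + (15 + 25 + 40)*(1 + (15 + 25 + 40)))*(-102) = 19822 + (15 + 80*(1 + 80))*(-102) = 19822 + (15 + 80*81)*(-102) = 19822 + (15 + 6480)*(-102) = 19822 + 6495*(-102) = 19822 - 662490 = -642668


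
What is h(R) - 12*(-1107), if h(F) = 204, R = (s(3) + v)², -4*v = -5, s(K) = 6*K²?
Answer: 13488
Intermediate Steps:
v = 5/4 (v = -¼*(-5) = 5/4 ≈ 1.2500)
R = 48841/16 (R = (6*3² + 5/4)² = (6*9 + 5/4)² = (54 + 5/4)² = (221/4)² = 48841/16 ≈ 3052.6)
h(R) - 12*(-1107) = 204 - 12*(-1107) = 204 + 13284 = 13488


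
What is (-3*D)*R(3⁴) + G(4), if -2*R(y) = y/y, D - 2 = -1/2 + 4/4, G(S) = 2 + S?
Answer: 39/4 ≈ 9.7500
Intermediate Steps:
D = 5/2 (D = 2 + (-1/2 + 4/4) = 2 + (-1*½ + 4*(¼)) = 2 + (-½ + 1) = 2 + ½ = 5/2 ≈ 2.5000)
R(y) = -½ (R(y) = -y/(2*y) = -½*1 = -½)
(-3*D)*R(3⁴) + G(4) = -3*5/2*(-½) + (2 + 4) = -15/2*(-½) + 6 = 15/4 + 6 = 39/4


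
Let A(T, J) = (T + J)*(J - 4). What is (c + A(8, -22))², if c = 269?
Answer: 400689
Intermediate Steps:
A(T, J) = (-4 + J)*(J + T) (A(T, J) = (J + T)*(-4 + J) = (-4 + J)*(J + T))
(c + A(8, -22))² = (269 + ((-22)² - 4*(-22) - 4*8 - 22*8))² = (269 + (484 + 88 - 32 - 176))² = (269 + 364)² = 633² = 400689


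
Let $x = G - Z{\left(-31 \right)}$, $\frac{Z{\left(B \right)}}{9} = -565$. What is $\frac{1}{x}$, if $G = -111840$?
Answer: $- \frac{1}{106755} \approx -9.3672 \cdot 10^{-6}$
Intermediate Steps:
$Z{\left(B \right)} = -5085$ ($Z{\left(B \right)} = 9 \left(-565\right) = -5085$)
$x = -106755$ ($x = -111840 - -5085 = -111840 + 5085 = -106755$)
$\frac{1}{x} = \frac{1}{-106755} = - \frac{1}{106755}$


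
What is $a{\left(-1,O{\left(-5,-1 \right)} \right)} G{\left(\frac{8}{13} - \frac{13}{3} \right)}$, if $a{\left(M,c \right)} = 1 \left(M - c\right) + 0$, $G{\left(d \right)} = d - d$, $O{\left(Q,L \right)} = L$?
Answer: $0$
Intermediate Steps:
$G{\left(d \right)} = 0$
$a{\left(M,c \right)} = M - c$ ($a{\left(M,c \right)} = \left(M - c\right) + 0 = M - c$)
$a{\left(-1,O{\left(-5,-1 \right)} \right)} G{\left(\frac{8}{13} - \frac{13}{3} \right)} = \left(-1 - -1\right) 0 = \left(-1 + 1\right) 0 = 0 \cdot 0 = 0$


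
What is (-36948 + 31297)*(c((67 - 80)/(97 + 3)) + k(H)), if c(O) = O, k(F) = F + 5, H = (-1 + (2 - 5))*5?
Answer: 8549963/100 ≈ 85500.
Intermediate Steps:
H = -20 (H = (-1 - 3)*5 = -4*5 = -20)
k(F) = 5 + F
(-36948 + 31297)*(c((67 - 80)/(97 + 3)) + k(H)) = (-36948 + 31297)*((67 - 80)/(97 + 3) + (5 - 20)) = -5651*(-13/100 - 15) = -5651*(-1513/100) = 8549963/100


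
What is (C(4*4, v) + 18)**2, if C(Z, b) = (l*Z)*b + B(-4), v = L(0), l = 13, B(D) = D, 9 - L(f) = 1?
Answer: 2815684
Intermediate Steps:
L(f) = 8 (L(f) = 9 - 1*1 = 9 - 1 = 8)
v = 8
C(Z, b) = -4 + 13*Z*b (C(Z, b) = (13*Z)*b - 4 = 13*Z*b - 4 = -4 + 13*Z*b)
(C(4*4, v) + 18)**2 = ((-4 + 13*(4*4)*8) + 18)**2 = ((-4 + 13*16*8) + 18)**2 = ((-4 + 1664) + 18)**2 = (1660 + 18)**2 = 1678**2 = 2815684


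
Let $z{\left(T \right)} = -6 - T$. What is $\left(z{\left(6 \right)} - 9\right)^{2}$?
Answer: $441$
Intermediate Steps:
$\left(z{\left(6 \right)} - 9\right)^{2} = \left(\left(-6 - 6\right) - 9\right)^{2} = \left(-12 - 9\right)^{2} = \left(-21\right)^{2} = 441$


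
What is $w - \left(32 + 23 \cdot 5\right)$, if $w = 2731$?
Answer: $2584$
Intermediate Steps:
$w - \left(32 + 23 \cdot 5\right) = 2731 - \left(32 + 23 \cdot 5\right) = 2731 - \left(32 + 115\right) = 2731 - 147 = 2584$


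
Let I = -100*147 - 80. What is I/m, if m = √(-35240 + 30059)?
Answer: 14780*I*√5181/5181 ≈ 205.34*I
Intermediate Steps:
I = -14780 (I = -14700 - 80 = -14780)
m = I*√5181 (m = √(-5181) = I*√5181 ≈ 71.979*I)
I/m = -14780*(-I*√5181/5181) = -(-14780)*I*√5181/5181 = 14780*I*√5181/5181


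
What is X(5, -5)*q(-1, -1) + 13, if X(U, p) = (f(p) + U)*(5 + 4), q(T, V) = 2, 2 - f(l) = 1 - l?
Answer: 31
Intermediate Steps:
f(l) = 1 + l (f(l) = 2 - (1 - l) = 2 + (-1 + l) = 1 + l)
X(U, p) = 9 + 9*U + 9*p (X(U, p) = ((1 + p) + U)*(5 + 4) = (1 + U + p)*9 = 9 + 9*U + 9*p)
X(5, -5)*q(-1, -1) + 13 = (9 + 9*5 + 9*(-5))*2 + 13 = (9 + 45 - 45)*2 + 13 = 9*2 + 13 = 18 + 13 = 31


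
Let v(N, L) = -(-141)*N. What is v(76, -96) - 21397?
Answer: -10681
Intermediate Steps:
v(N, L) = 141*N
v(76, -96) - 21397 = 141*76 - 21397 = 10716 - 21397 = -10681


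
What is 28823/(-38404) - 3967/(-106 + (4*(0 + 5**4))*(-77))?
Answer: -2699567035/3698420412 ≈ -0.72992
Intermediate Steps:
28823/(-38404) - 3967/(-106 + (4*(0 + 5**4))*(-77)) = 28823*(-1/38404) - 3967/(-106 + (4*(0 + 625))*(-77)) = -28823/38404 - 3967/(-106 + (4*625)*(-77)) = -28823/38404 - 3967/(-106 + 2500*(-77)) = -28823/38404 - 3967/(-106 - 192500) = -28823/38404 - 3967/(-192606) = -28823/38404 - 3967*(-1/192606) = -28823/38404 + 3967/192606 = -2699567035/3698420412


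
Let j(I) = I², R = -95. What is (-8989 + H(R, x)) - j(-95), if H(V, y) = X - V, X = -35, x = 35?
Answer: -17954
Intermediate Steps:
H(V, y) = -35 - V
(-8989 + H(R, x)) - j(-95) = (-8989 + (-35 - 1*(-95))) - 1*(-95)² = (-8989 + (-35 + 95)) - 1*9025 = (-8989 + 60) - 9025 = -8929 - 9025 = -17954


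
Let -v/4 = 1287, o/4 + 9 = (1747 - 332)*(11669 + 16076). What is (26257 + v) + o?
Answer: 157057773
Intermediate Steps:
o = 157036664 (o = -36 + 4*((1747 - 332)*(11669 + 16076)) = -36 + 4*(1415*27745) = -36 + 4*39259175 = -36 + 157036700 = 157036664)
v = -5148 (v = -4*1287 = -5148)
(26257 + v) + o = (26257 - 5148) + 157036664 = 21109 + 157036664 = 157057773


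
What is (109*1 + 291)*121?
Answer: 48400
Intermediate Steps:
(109*1 + 291)*121 = (109 + 291)*121 = 400*121 = 48400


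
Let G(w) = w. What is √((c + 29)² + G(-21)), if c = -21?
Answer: √43 ≈ 6.5574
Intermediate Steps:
√((c + 29)² + G(-21)) = √((-21 + 29)² - 21) = √(8² - 21) = √(64 - 21) = √43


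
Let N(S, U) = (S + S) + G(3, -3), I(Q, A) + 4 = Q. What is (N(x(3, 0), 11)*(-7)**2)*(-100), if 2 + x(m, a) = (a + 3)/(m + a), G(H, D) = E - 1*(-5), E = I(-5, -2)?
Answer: 29400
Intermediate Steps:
I(Q, A) = -4 + Q
E = -9 (E = -4 - 5 = -9)
G(H, D) = -4 (G(H, D) = -9 - 1*(-5) = -9 + 5 = -4)
x(m, a) = -2 + (3 + a)/(a + m) (x(m, a) = -2 + (a + 3)/(m + a) = -2 + (3 + a)/(a + m))
N(S, U) = -4 + 2*S (N(S, U) = (S + S) - 4 = 2*S - 4 = -4 + 2*S)
(N(x(3, 0), 11)*(-7)**2)*(-100) = ((-4 + 2*((3 - 1*0 - 2*3)/(0 + 3)))*(-7)**2)*(-100) = ((-4 + 2*((3 + 0 - 6)/3))*49)*(-100) = ((-4 + 2*((1/3)*(-3)))*49)*(-100) = ((-4 + 2*(-1))*49)*(-100) = ((-4 - 2)*49)*(-100) = -6*49*(-100) = -294*(-100) = 29400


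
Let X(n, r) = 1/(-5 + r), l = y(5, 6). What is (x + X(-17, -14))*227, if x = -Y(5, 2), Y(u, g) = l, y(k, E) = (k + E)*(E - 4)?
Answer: -95113/19 ≈ -5005.9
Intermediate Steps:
y(k, E) = (-4 + E)*(E + k) (y(k, E) = (E + k)*(-4 + E) = (-4 + E)*(E + k))
l = 22 (l = 6² - 4*6 - 4*5 + 6*5 = 36 - 24 - 20 + 30 = 22)
Y(u, g) = 22
x = -22 (x = -1*22 = -22)
(x + X(-17, -14))*227 = (-22 + 1/(-5 - 14))*227 = (-22 + 1/(-19))*227 = (-22 - 1/19)*227 = -419/19*227 = -95113/19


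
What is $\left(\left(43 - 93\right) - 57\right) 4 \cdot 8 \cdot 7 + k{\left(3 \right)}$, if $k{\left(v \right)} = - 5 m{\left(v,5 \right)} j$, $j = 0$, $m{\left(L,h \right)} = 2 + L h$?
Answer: $-23968$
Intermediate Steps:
$k{\left(v \right)} = 0$ ($k{\left(v \right)} = - 5 \left(2 + v 5\right) 0 = - 5 \left(2 + 5 v\right) 0 = \left(-10 - 25 v\right) 0 = 0$)
$\left(\left(43 - 93\right) - 57\right) 4 \cdot 8 \cdot 7 + k{\left(3 \right)} = \left(\left(43 - 93\right) - 57\right) 4 \cdot 8 \cdot 7 + 0 = \left(-50 - 57\right) 32 \cdot 7 + 0 = \left(-107\right) 224 + 0 = -23968 + 0 = -23968$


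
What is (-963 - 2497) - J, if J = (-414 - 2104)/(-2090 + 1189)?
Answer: -3119978/901 ≈ -3462.8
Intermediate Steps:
J = 2518/901 (J = -2518/(-901) = -2518*(-1/901) = 2518/901 ≈ 2.7947)
(-963 - 2497) - J = (-963 - 2497) - 1*2518/901 = -3460 - 2518/901 = -3119978/901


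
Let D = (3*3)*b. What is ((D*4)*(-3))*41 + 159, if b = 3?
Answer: -13125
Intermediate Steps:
D = 27 (D = (3*3)*3 = 9*3 = 27)
((D*4)*(-3))*41 + 159 = ((27*4)*(-3))*41 + 159 = (108*(-3))*41 + 159 = -324*41 + 159 = -13284 + 159 = -13125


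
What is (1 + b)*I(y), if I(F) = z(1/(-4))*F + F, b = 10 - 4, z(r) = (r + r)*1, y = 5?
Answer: 35/2 ≈ 17.500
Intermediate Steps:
z(r) = 2*r (z(r) = (2*r)*1 = 2*r)
b = 6
I(F) = F/2 (I(F) = (2/(-4))*F + F = (2*(-1/4))*F + F = -F/2 + F = F/2)
(1 + b)*I(y) = (1 + 6)*((1/2)*5) = 7*(5/2) = 35/2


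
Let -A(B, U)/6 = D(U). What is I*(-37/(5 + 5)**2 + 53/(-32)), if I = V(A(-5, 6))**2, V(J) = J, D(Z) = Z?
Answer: -131301/50 ≈ -2626.0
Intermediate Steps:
A(B, U) = -6*U
I = 1296 (I = (-6*6)**2 = (-36)**2 = 1296)
I*(-37/(5 + 5)**2 + 53/(-32)) = 1296*(-37/(5 + 5)**2 + 53/(-32)) = 1296*(-37/(10**2) + 53*(-1/32)) = 1296*(-37/100 - 53/32) = 1296*(-1621/800) = -131301/50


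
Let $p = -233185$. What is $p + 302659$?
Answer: $69474$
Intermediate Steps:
$p + 302659 = -233185 + 302659 = 69474$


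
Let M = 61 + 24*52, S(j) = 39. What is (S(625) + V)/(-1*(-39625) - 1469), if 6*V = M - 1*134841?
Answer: -66649/114468 ≈ -0.58225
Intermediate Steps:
M = 1309 (M = 61 + 1248 = 1309)
V = -66766/3 (V = (1309 - 1*134841)/6 = (1309 - 134841)/6 = (⅙)*(-133532) = -66766/3 ≈ -22255.)
(S(625) + V)/(-1*(-39625) - 1469) = (39 - 66766/3)/(-1*(-39625) - 1469) = -66649/(3*(39625 - 1469)) = -66649/3/38156 = -66649/3*1/38156 = -66649/114468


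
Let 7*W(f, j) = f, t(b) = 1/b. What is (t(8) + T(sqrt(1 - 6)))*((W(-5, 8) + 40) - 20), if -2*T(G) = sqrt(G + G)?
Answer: 135/56 - 135*5**(1/4)*(1 + I)/14 ≈ -12.009 - 14.419*I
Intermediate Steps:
W(f, j) = f/7
T(G) = -sqrt(2)*sqrt(G)/2 (T(G) = -sqrt(G + G)/2 = -sqrt(2)*sqrt(G)/2)
(t(8) + T(sqrt(1 - 6)))*((W(-5, 8) + 40) - 20) = (1/8 - sqrt(2)*sqrt(sqrt(1 - 6))/2)*(((1/7)*(-5) + 40) - 20) = (1/8 - sqrt(2)*sqrt(sqrt(-5))/2)*((-5/7 + 40) - 20) = (1/8 - sqrt(2)*sqrt(I*sqrt(5))/2)*(275/7 - 20) = (1/8 - sqrt(2)*5**(1/4)*sqrt(I)/2)*(135/7) = 135/56 - 135*sqrt(2)*5**(1/4)*sqrt(I)/14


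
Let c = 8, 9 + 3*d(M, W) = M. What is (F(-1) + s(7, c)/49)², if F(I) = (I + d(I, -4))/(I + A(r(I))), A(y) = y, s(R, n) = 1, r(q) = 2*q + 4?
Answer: 401956/21609 ≈ 18.601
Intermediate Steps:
d(M, W) = -3 + M/3
r(q) = 4 + 2*q
F(I) = (-3 + 4*I/3)/(4 + 3*I) (F(I) = (I + (-3 + I/3))/(I + (4 + 2*I)) = (-3 + 4*I/3)/(4 + 3*I))
(F(-1) + s(7, c)/49)² = ((-9 + 4*(-1))/(3*(4 + 3*(-1))) + 1/49)² = ((-9 - 4)/(3*(4 - 3)) + 1*(1/49))² = ((⅓)*(-13)/1 + 1/49)² = ((⅓)*1*(-13) + 1/49)² = (-13/3 + 1/49)² = (-634/147)² = 401956/21609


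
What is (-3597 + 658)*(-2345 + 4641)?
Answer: -6747944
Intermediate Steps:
(-3597 + 658)*(-2345 + 4641) = -2939*2296 = -6747944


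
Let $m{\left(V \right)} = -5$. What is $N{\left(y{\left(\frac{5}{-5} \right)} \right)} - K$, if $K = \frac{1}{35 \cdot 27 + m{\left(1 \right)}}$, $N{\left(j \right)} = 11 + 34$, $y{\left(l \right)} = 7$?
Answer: $\frac{42299}{940} \approx 44.999$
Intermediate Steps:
$N{\left(j \right)} = 45$
$K = \frac{1}{940}$ ($K = \frac{1}{35 \cdot 27 - 5} = \frac{1}{945 - 5} = \frac{1}{940} \approx 0.0010638$)
$N{\left(y{\left(\frac{5}{-5} \right)} \right)} - K = 45 - \frac{1}{940} = \frac{42299}{940}$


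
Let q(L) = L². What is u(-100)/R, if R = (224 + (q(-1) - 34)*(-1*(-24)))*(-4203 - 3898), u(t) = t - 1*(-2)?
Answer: -49/2300684 ≈ -2.1298e-5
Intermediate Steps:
u(t) = 2 + t (u(t) = t + 2 = 2 + t)
R = 4601368 (R = (224 + ((-1)² - 34)*(-1*(-24)))*(-4203 - 3898) = (224 + (1 - 34)*24)*(-8101) = (224 - 33*24)*(-8101) = (224 - 792)*(-8101) = -568*(-8101) = 4601368)
u(-100)/R = (2 - 100)/4601368 = -98*1/4601368 = -49/2300684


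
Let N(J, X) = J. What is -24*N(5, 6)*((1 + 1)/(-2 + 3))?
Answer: -240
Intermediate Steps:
-24*N(5, 6)*((1 + 1)/(-2 + 3)) = -24*5*((1 + 1)/(-2 + 3)) = -24*5*(2/1) = -24*5*(2*1) = -24*5*2 = -24*10 = -1*240 = -240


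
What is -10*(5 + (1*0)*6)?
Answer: -50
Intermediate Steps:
-10*(5 + (1*0)*6) = -10*(5 + 0*6) = -10*(5 + 0) = -10*5 = -50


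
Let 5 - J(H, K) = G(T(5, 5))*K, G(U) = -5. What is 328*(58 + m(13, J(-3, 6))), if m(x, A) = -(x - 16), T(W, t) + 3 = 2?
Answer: 20008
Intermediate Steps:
T(W, t) = -1 (T(W, t) = -3 + 2 = -1)
J(H, K) = 5 + 5*K (J(H, K) = 5 - (-5)*K = 5 + 5*K)
m(x, A) = 16 - x (m(x, A) = -(-16 + x) = 16 - x)
328*(58 + m(13, J(-3, 6))) = 328*(58 + (16 - 1*13)) = 328*(58 + (16 - 13)) = 328*(58 + 3) = 328*61 = 20008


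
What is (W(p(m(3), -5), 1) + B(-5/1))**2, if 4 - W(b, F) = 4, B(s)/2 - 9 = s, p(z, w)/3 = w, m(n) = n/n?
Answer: 64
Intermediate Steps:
m(n) = 1
p(z, w) = 3*w
B(s) = 18 + 2*s
W(b, F) = 0 (W(b, F) = 4 - 1*4 = 4 - 4 = 0)
(W(p(m(3), -5), 1) + B(-5/1))**2 = (0 + (18 + 2*(-5/1)))**2 = (0 + (18 + 2*(-5*1)))**2 = (0 + (18 + 2*(-5)))**2 = (0 + (18 - 10))**2 = (0 + 8)**2 = 8**2 = 64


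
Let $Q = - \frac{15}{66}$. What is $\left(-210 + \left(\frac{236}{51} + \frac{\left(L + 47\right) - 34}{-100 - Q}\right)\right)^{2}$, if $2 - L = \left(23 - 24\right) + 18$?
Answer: $\frac{528456695570596}{12531683025} \approx 42170.0$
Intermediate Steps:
$L = -15$ ($L = 2 - \left(\left(23 - 24\right) + 18\right) = 2 - \left(-1 + 18\right) = 2 - 17 = -15$)
$Q = - \frac{5}{22}$ ($Q = \left(-15\right) \frac{1}{66} = - \frac{5}{22} \approx -0.22727$)
$\left(-210 + \left(\frac{236}{51} + \frac{\left(L + 47\right) - 34}{-100 - Q}\right)\right)^{2} = \left(-210 + \left(\frac{236}{51} + \frac{\left(-15 + 47\right) - 34}{-100 - - \frac{5}{22}}\right)\right)^{2} = \left(-210 + \left(236 \cdot \frac{1}{51} + \frac{32 - 34}{-100 + \frac{5}{22}}\right)\right)^{2} = \left(-210 + \left(\frac{236}{51} - \frac{2}{- \frac{2195}{22}}\right)\right)^{2} = \left(-210 + \left(\frac{236}{51} - - \frac{44}{2195}\right)\right)^{2} = \left(-210 + \left(\frac{236}{51} + \frac{44}{2195}\right)\right)^{2} = \left(-210 + \frac{520264}{111945}\right)^{2} = \left(- \frac{22988186}{111945}\right)^{2} = \frac{528456695570596}{12531683025}$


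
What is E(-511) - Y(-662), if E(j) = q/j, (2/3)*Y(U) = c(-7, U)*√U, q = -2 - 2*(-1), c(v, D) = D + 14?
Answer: 972*I*√662 ≈ 25009.0*I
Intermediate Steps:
c(v, D) = 14 + D
q = 0 (q = -2 + 2 = 0)
Y(U) = 3*√U*(14 + U)/2 (Y(U) = 3*((14 + U)*√U)/2 = 3*(√U*(14 + U))/2 = 3*√U*(14 + U)/2)
E(j) = 0 (E(j) = 0/j = 0)
E(-511) - Y(-662) = 0 - 3*√(-662)*(14 - 662)/2 = 0 - 3*I*√662*(-648)/2 = 0 - (-972)*I*√662 = 0 + 972*I*√662 = 972*I*√662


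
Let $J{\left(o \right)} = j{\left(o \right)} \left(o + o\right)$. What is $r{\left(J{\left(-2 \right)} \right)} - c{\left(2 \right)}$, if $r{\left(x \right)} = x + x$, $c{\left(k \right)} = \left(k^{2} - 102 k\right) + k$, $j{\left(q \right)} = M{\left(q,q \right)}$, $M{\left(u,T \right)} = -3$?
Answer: $222$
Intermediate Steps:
$j{\left(q \right)} = -3$
$c{\left(k \right)} = k^{2} - 101 k$
$J{\left(o \right)} = - 6 o$ ($J{\left(o \right)} = - 3 \left(o + o\right) = - 3 \cdot 2 o = - 6 o$)
$r{\left(x \right)} = 2 x$
$r{\left(J{\left(-2 \right)} \right)} - c{\left(2 \right)} = 2 \left(\left(-6\right) \left(-2\right)\right) - 2 \left(-101 + 2\right) = 2 \cdot 12 - 2 \left(-99\right) = 24 - -198 = 24 + 198 = 222$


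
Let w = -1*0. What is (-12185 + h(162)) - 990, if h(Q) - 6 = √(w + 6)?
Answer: -13169 + √6 ≈ -13167.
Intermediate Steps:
w = 0
h(Q) = 6 + √6 (h(Q) = 6 + √(0 + 6) = 6 + √6)
(-12185 + h(162)) - 990 = (-12185 + (6 + √6)) - 990 = (-12179 + √6) - 990 = -13169 + √6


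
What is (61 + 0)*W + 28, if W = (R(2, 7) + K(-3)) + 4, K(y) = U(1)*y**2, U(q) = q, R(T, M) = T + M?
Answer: 1370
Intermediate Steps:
R(T, M) = M + T
K(y) = y**2 (K(y) = 1*y**2 = y**2)
W = 22 (W = ((7 + 2) + (-3)**2) + 4 = (9 + 9) + 4 = 18 + 4 = 22)
(61 + 0)*W + 28 = (61 + 0)*22 + 28 = 61*22 + 28 = 1342 + 28 = 1370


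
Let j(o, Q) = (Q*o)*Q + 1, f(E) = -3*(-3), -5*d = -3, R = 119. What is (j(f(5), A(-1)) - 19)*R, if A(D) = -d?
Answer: -43911/25 ≈ -1756.4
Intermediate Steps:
d = ⅗ (d = -⅕*(-3) = ⅗ ≈ 0.60000)
A(D) = -⅗ (A(D) = -1*⅗ = -⅗)
f(E) = 9 (f(E) = -1*(-9) = 9)
j(o, Q) = 1 + o*Q² (j(o, Q) = o*Q² + 1 = 1 + o*Q²)
(j(f(5), A(-1)) - 19)*R = ((1 + 9*(-⅗)²) - 19)*119 = ((1 + 9*(9/25)) - 19)*119 = ((1 + 81/25) - 19)*119 = (106/25 - 19)*119 = -369/25*119 = -43911/25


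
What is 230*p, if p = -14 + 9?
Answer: -1150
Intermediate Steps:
p = -5
230*p = 230*(-5) = -1150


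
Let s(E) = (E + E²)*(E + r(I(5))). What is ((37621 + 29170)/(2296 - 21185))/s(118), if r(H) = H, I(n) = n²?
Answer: -66791/37929225334 ≈ -1.7609e-6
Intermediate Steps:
s(E) = (25 + E)*(E + E²) (s(E) = (E + E²)*(E + 5²) = (E + E²)*(E + 25) = (E + E²)*(25 + E) = (25 + E)*(E + E²))
((37621 + 29170)/(2296 - 21185))/s(118) = ((37621 + 29170)/(2296 - 21185))/((118*(25 + 118² + 26*118))) = (66791/(-18889))/((118*(25 + 13924 + 3068))) = (66791*(-1/18889))/((118*17017)) = -66791/18889/2008006 = -66791/18889*1/2008006 = -66791/37929225334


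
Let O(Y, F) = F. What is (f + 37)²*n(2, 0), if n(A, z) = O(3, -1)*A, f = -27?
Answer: -200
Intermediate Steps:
n(A, z) = -A
(f + 37)²*n(2, 0) = (-27 + 37)²*(-1*2) = 10²*(-2) = 100*(-2) = -200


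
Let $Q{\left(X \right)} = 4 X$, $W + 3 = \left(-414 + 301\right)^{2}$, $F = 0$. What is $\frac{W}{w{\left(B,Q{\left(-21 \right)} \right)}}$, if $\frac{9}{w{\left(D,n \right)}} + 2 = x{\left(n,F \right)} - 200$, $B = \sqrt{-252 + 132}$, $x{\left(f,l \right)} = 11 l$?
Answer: $- \frac{2578732}{9} \approx -2.8653 \cdot 10^{5}$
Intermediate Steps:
$W = 12766$ ($W = -3 + \left(-414 + 301\right)^{2} = -3 + \left(-113\right)^{2} = -3 + 12769 = 12766$)
$B = 2 i \sqrt{30}$ ($B = \sqrt{-120} = 2 i \sqrt{30} \approx 10.954 i$)
$w{\left(D,n \right)} = - \frac{9}{202}$ ($w{\left(D,n \right)} = \frac{9}{-2 + \left(11 \cdot 0 - 200\right)} = \frac{9}{-2 + \left(0 - 200\right)} = \frac{9}{-2 - 200} = \frac{9}{-202} = 9 \left(- \frac{1}{202}\right) = - \frac{9}{202}$)
$\frac{W}{w{\left(B,Q{\left(-21 \right)} \right)}} = \frac{12766}{- \frac{9}{202}} = 12766 \left(- \frac{202}{9}\right) = - \frac{2578732}{9}$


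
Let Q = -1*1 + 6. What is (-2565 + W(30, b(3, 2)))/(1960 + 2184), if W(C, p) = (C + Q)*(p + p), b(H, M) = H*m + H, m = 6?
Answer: -1095/4144 ≈ -0.26424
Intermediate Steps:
b(H, M) = 7*H (b(H, M) = H*6 + H = 6*H + H = 7*H)
Q = 5 (Q = -1 + 6 = 5)
W(C, p) = 2*p*(5 + C) (W(C, p) = (C + 5)*(p + p) = (5 + C)*(2*p) = 2*p*(5 + C))
(-2565 + W(30, b(3, 2)))/(1960 + 2184) = (-2565 + 2*(7*3)*(5 + 30))/(1960 + 2184) = (-2565 + 2*21*35)/4144 = (-2565 + 1470)*(1/4144) = -1095*1/4144 = -1095/4144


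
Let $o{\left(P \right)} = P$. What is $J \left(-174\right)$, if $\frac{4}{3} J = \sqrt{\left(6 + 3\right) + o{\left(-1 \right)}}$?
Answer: $- 261 \sqrt{2} \approx -369.11$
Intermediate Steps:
$J = \frac{3 \sqrt{2}}{2}$ ($J = \frac{3 \sqrt{\left(6 + 3\right) - 1}}{4} = \frac{3 \sqrt{9 - 1}}{4} = \frac{3 \sqrt{8}}{4} = \frac{3 \cdot 2 \sqrt{2}}{4} = \frac{3 \sqrt{2}}{2} \approx 2.1213$)
$J \left(-174\right) = \frac{3 \sqrt{2}}{2} \left(-174\right) = - 261 \sqrt{2}$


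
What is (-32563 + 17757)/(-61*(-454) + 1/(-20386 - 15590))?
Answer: -532660656/996319343 ≈ -0.53463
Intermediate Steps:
(-32563 + 17757)/(-61*(-454) + 1/(-20386 - 15590)) = -14806/(27694 + 1/(-35976)) = -14806/(27694 - 1/35976) = -14806/996319343/35976 = -14806*35976/996319343 = -532660656/996319343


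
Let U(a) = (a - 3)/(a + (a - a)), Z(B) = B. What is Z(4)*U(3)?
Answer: 0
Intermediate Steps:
U(a) = (-3 + a)/a (U(a) = (-3 + a)/(a + 0) = (-3 + a)/a)
Z(4)*U(3) = 4*((-3 + 3)/3) = 4*((1/3)*0) = 4*0 = 0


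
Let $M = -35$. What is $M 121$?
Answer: $-4235$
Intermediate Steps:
$M 121 = \left(-35\right) 121 = -4235$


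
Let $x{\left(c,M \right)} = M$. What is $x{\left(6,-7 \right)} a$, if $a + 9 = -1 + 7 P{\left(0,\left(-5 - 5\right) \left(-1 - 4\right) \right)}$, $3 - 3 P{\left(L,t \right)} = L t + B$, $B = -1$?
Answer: $\frac{14}{3} \approx 4.6667$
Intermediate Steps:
$P{\left(L,t \right)} = \frac{4}{3} - \frac{L t}{3}$ ($P{\left(L,t \right)} = 1 - \frac{L t - 1}{3} = 1 - \frac{-1 + L t}{3} = 1 - \left(- \frac{1}{3} + \frac{L t}{3}\right) = \frac{4}{3} - \frac{L t}{3}$)
$a = - \frac{2}{3}$ ($a = -9 - \left(1 - 7 \left(\frac{4}{3} - 0 \left(-5 - 5\right) \left(-1 - 4\right)\right)\right) = -9 - \left(1 - 7 \left(\frac{4}{3} - 0 \left(\left(-10\right) \left(-5\right)\right)\right)\right) = -9 - \left(1 - 7 \left(\frac{4}{3} - 0 \cdot 50\right)\right) = -9 - \left(1 - 7 \left(\frac{4}{3} + 0\right)\right) = -9 + \left(-1 + 7 \cdot \frac{4}{3}\right) = -9 + \left(-1 + \frac{28}{3}\right) = -9 + \frac{25}{3} = - \frac{2}{3} \approx -0.66667$)
$x{\left(6,-7 \right)} a = \left(-7\right) \left(- \frac{2}{3}\right) = \frac{14}{3}$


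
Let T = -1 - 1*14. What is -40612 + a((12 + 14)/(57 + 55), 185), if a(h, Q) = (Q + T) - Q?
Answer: -40627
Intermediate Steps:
T = -15 (T = -1 - 14 = -15)
a(h, Q) = -15 (a(h, Q) = (Q - 15) - Q = (-15 + Q) - Q = -15)
-40612 + a((12 + 14)/(57 + 55), 185) = -40612 - 15 = -40627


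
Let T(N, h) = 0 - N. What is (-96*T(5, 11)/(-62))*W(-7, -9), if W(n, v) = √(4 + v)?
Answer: -240*I*√5/31 ≈ -17.311*I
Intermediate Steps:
T(N, h) = -N
(-96*T(5, 11)/(-62))*W(-7, -9) = (-96*(-1*5)/(-62))*√(4 - 9) = (-(-480)*(-1)/62)*√(-5) = (-96*5/62)*(I*√5) = -240*I*√5/31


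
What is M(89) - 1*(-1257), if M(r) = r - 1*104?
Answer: 1242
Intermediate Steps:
M(r) = -104 + r (M(r) = r - 104 = -104 + r)
M(89) - 1*(-1257) = (-104 + 89) - 1*(-1257) = -15 + 1257 = 1242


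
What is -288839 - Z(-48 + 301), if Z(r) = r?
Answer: -289092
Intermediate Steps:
-288839 - Z(-48 + 301) = -288839 - (-48 + 301) = -288839 - 1*253 = -288839 - 253 = -289092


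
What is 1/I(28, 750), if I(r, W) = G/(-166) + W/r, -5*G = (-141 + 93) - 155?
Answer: 2905/77102 ≈ 0.037677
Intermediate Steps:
G = 203/5 (G = -((-141 + 93) - 155)/5 = -(-48 - 155)/5 = -⅕*(-203) = 203/5 ≈ 40.600)
I(r, W) = -203/830 + W/r (I(r, W) = (203/5)/(-166) + W/r = (203/5)*(-1/166) + W/r = -203/830 + W/r)
1/I(28, 750) = 1/(-203/830 + 750/28) = 1/(-203/830 + 750*(1/28)) = 1/(-203/830 + 375/14) = 1/(77102/2905) = 2905/77102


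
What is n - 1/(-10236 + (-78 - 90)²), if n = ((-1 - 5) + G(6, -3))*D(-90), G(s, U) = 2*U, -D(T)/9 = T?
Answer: -174843361/17988 ≈ -9720.0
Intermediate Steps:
D(T) = -9*T
n = -9720 (n = ((-1 - 5) + 2*(-3))*(-9*(-90)) = (-6 - 6)*810 = -12*810 = -9720)
n - 1/(-10236 + (-78 - 90)²) = -9720 - 1/(-10236 + (-78 - 90)²) = -9720 - 1/(-10236 + (-168)²) = -9720 - 1/(-10236 + 28224) = -9720 - 1/17988 = -174843361/17988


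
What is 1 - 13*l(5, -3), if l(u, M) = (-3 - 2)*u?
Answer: 326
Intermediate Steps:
l(u, M) = -5*u
1 - 13*l(5, -3) = 1 - (-65)*5 = 1 - 13*(-25) = 1 + 325 = 326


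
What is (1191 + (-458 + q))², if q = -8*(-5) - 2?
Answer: 594441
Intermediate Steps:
q = 38 (q = 40 - 2 = 38)
(1191 + (-458 + q))² = (1191 + (-458 + 38))² = (1191 - 420)² = 771² = 594441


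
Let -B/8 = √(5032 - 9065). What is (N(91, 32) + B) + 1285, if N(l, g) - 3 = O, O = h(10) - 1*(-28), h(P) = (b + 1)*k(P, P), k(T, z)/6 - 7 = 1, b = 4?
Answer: 1556 - 8*I*√4033 ≈ 1556.0 - 508.05*I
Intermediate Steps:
k(T, z) = 48 (k(T, z) = 42 + 6*1 = 42 + 6 = 48)
B = -8*I*√4033 (B = -8*√(5032 - 9065) = -8*I*√4033 ≈ -508.05*I)
h(P) = 240 (h(P) = (4 + 1)*48 = 5*48 = 240)
O = 268 (O = 240 - 1*(-28) = 240 + 28 = 268)
N(l, g) = 271 (N(l, g) = 3 + 268 = 271)
(N(91, 32) + B) + 1285 = (271 - 8*I*√4033) + 1285 = 1556 - 8*I*√4033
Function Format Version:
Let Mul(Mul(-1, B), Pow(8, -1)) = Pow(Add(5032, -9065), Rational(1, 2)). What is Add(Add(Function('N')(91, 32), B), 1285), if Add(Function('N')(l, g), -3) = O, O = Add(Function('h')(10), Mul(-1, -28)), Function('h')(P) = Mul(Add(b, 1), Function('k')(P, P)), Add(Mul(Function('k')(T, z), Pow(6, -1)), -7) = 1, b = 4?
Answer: Add(1556, Mul(-8, I, Pow(4033, Rational(1, 2)))) ≈ Add(1556.0, Mul(-508.05, I))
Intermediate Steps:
Function('k')(T, z) = 48 (Function('k')(T, z) = Add(42, Mul(6, 1)) = Add(42, 6) = 48)
B = Mul(-8, I, Pow(4033, Rational(1, 2))) (B = Mul(-8, Pow(Add(5032, -9065), Rational(1, 2))) = Mul(-8, Pow(-4033, Rational(1, 2))) = Mul(-8, Mul(I, Pow(4033, Rational(1, 2)))) = Mul(-8, I, Pow(4033, Rational(1, 2))) ≈ Mul(-508.05, I))
Function('h')(P) = 240 (Function('h')(P) = Mul(Add(4, 1), 48) = Mul(5, 48) = 240)
O = 268 (O = Add(240, Mul(-1, -28)) = Add(240, 28) = 268)
Function('N')(l, g) = 271 (Function('N')(l, g) = Add(3, 268) = 271)
Add(Add(Function('N')(91, 32), B), 1285) = Add(Add(271, Mul(-8, I, Pow(4033, Rational(1, 2)))), 1285) = Add(1556, Mul(-8, I, Pow(4033, Rational(1, 2))))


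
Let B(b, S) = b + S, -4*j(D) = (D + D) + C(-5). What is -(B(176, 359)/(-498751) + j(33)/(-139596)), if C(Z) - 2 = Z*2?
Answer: 134903941/139247289192 ≈ 0.00096881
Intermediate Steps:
C(Z) = 2 + 2*Z (C(Z) = 2 + Z*2 = 2 + 2*Z)
j(D) = 2 - D/2 (j(D) = -((D + D) + (2 + 2*(-5)))/4 = -(2*D + (2 - 10))/4 = -(2*D - 8)/4 = -(-8 + 2*D)/4 = 2 - D/2)
B(b, S) = S + b
-(B(176, 359)/(-498751) + j(33)/(-139596)) = -((359 + 176)/(-498751) + (2 - 1/2*33)/(-139596)) = -(535*(-1/498751) + (2 - 33/2)*(-1/139596)) = -(-535/498751 - 29/2*(-1/139596)) = -(-535/498751 + 29/279192) = -1*(-134903941/139247289192) = 134903941/139247289192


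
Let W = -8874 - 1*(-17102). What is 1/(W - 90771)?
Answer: -1/82543 ≈ -1.2115e-5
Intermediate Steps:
W = 8228 (W = -8874 + 17102 = 8228)
1/(W - 90771) = 1/(8228 - 90771) = 1/(-82543) = -1/82543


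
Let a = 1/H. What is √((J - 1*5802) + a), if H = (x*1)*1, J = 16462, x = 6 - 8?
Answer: √42638/2 ≈ 103.24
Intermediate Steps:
x = -2
H = -2 (H = -2*1*1 = -2*1 = -2)
a = -½ (a = 1/(-2) = -½ ≈ -0.50000)
√((J - 1*5802) + a) = √((16462 - 1*5802) - ½) = √((16462 - 5802) - ½) = √(10660 - ½) = √(21319/2) = √42638/2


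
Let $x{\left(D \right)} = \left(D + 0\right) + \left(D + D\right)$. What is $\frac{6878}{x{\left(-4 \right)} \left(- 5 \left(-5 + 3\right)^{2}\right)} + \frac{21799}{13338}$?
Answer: $\frac{8080877}{266760} \approx 30.293$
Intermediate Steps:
$x{\left(D \right)} = 3 D$ ($x{\left(D \right)} = D + 2 D = 3 D$)
$\frac{6878}{x{\left(-4 \right)} \left(- 5 \left(-5 + 3\right)^{2}\right)} + \frac{21799}{13338} = \frac{6878}{3 \left(-4\right) \left(- 5 \left(-5 + 3\right)^{2}\right)} + \frac{21799}{13338} = \frac{6878}{\left(-12\right) \left(- 5 \left(-2\right)^{2}\right)} + 21799 \cdot \frac{1}{13338} = \frac{6878}{\left(-12\right) \left(\left(-5\right) 4\right)} + \frac{21799}{13338} = \frac{6878}{\left(-12\right) \left(-20\right)} + \frac{21799}{13338} = \frac{6878}{240} + \frac{21799}{13338} = 6878 \cdot \frac{1}{240} + \frac{21799}{13338} = \frac{3439}{120} + \frac{21799}{13338} = \frac{8080877}{266760}$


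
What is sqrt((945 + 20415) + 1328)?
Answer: 4*sqrt(1418) ≈ 150.63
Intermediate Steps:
sqrt((945 + 20415) + 1328) = sqrt(21360 + 1328) = sqrt(22688) = 4*sqrt(1418)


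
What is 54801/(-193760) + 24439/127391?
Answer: -2245853551/24683280160 ≈ -0.090987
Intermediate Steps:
54801/(-193760) + 24439/127391 = 54801*(-1/193760) + 24439*(1/127391) = -54801/193760 + 24439/127391 = -2245853551/24683280160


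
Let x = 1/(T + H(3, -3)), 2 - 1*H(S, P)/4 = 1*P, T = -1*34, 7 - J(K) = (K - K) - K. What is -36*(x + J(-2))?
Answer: -1242/7 ≈ -177.43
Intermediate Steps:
J(K) = 7 + K (J(K) = 7 - ((K - K) - K) = 7 - (0 - K) = 7 - (-1)*K = 7 + K)
T = -34
H(S, P) = 8 - 4*P
x = -1/14 (x = 1/(-34 + (8 - 4*(-3))) = 1/(-34 + (8 + 12)) = 1/(-34 + 20) = 1/(-14) = -1/14 ≈ -0.071429)
-36*(x + J(-2)) = -36*(-1/14 + (7 - 2)) = -36*(-1/14 + 5) = -36*69/14 = -1242/7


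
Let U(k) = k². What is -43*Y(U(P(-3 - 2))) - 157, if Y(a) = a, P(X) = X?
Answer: -1232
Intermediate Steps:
-43*Y(U(P(-3 - 2))) - 157 = -43*(-3 - 2)² - 157 = -43*(-5)² - 157 = -43*25 - 157 = -1075 - 157 = -1232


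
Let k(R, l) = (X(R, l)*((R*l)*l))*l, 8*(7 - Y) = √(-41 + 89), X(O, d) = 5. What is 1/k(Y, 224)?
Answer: 1/387358720 + √3/5423022080 ≈ 2.9010e-9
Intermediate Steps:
Y = 7 - √3/2 (Y = 7 - √(-41 + 89)/8 = 7 - √3/2 ≈ 6.1340)
k(R, l) = 5*R*l³ (k(R, l) = (5*((R*l)*l))*l = (5*(R*l²))*l = (5*R*l²)*l = 5*R*l³)
1/k(Y, 224) = 1/(5*(7 - √3/2)*224³) = 1/(5*(7 - √3/2)*11239424) = 1/(393379840 - 28098560*√3)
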